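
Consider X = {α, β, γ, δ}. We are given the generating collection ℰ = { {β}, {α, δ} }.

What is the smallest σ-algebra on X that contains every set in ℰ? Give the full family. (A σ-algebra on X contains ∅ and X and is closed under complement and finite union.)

Start: ℰ ∪ {∅, X} = { {}, {β}, {α, δ}, X }.
Pass 1: 3 new —
  {β, γ}  = ᶜ of {α, δ}
  {α, β, δ}  = {β} ∪ {α, δ}
  {α, γ, δ}  = ᶜ of {β}
  (now 7)
Pass 2: 1 new —
  {γ}  = ᶜ of {α, β, δ}
  (now 8)
Pass 3 adds nothing — fixpoint reached.

|σ(ℰ)| = 8.  σ(ℰ) = { {}, {β}, {γ}, {α, δ}, {β, γ}, {α, β, δ}, {α, γ, δ}, X }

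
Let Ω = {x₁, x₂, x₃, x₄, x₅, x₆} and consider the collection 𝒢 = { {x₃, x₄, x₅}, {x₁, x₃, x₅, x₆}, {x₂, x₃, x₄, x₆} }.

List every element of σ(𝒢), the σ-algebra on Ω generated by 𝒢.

Take S₀ = 𝒢 ∪ {∅, Ω} = { {}, {x₃, x₄, x₅}, {x₁, x₃, x₅, x₆}, {x₂, x₃, x₄, x₆}, Ω }.
Step 1 (5 new):
  {x₁, x₅}  = complement {x₂, x₃, x₄, x₆}
  {x₂, x₄}  = complement {x₁, x₃, x₅, x₆}
  {x₁, x₂, x₆}  = complement {x₃, x₄, x₅}
  {x₁, x₃, x₄, x₅, x₆}  = {x₁, x₃, x₅, x₆} ∪ {x₃, x₄, x₅}
  {x₂, x₃, x₄, x₅, x₆}  = {x₃, x₄, x₅} ∪ {x₂, x₃, x₄, x₆}
  [10 total]
Step 2: +9 →
  {x₁}  = complement {x₂, x₃, x₄, x₅, x₆}
  {x₂}  = complement {x₁, x₃, x₄, x₅, x₆}
  {x₁, x₂, x₄, x₅}  = {x₁, x₅} ∪ {x₂, x₄}
  {x₁, x₂, x₄, x₆}  = {x₁, x₂, x₆} ∪ {x₂, x₄}
  {x₁, x₂, x₅, x₆}  = {x₁, x₅} ∪ {x₁, x₂, x₆}
  {x₁, x₃, x₄, x₅}  = {x₃, x₄, x₅} ∪ {x₁, x₅}
  {x₂, x₃, x₄, x₅}  = {x₃, x₄, x₅} ∪ {x₂, x₄}
  {x₁, x₂, x₃, x₄, x₆}  = {x₂, x₃, x₄, x₆} ∪ {x₁, x₂, x₆}
  {x₁, x₂, x₃, x₅, x₆}  = {x₁, x₃, x₅, x₆} ∪ {x₁, x₂, x₆}
  [19 total]
Step 3 adds 12:
  {x₄}  = complement {x₁, x₂, x₃, x₅, x₆}
  {x₅}  = complement {x₁, x₂, x₃, x₄, x₆}
  {x₁, x₂}  = {x₂} ∪ {x₁}
  {x₁, x₆}  = complement {x₂, x₃, x₄, x₅}
  {x₂, x₆}  = complement {x₁, x₃, x₄, x₅}
  {x₃, x₄}  = complement {x₁, x₂, x₅, x₆}
  {x₃, x₅}  = complement {x₁, x₂, x₄, x₆}
  {x₃, x₆}  = complement {x₁, x₂, x₄, x₅}
  {x₁, x₂, x₄}  = {x₂, x₄} ∪ {x₁}
  {x₁, x₂, x₅}  = {x₂} ∪ {x₁, x₅}
  {x₁, x₂, x₃, x₄, x₅}  = {x₃, x₄, x₅} ∪ {x₁, x₂, x₄, x₅}
  {x₁, x₂, x₄, x₅, x₆}  = {x₁, x₅} ∪ {x₁, x₂, x₄, x₆}
  [31 total]
Step 4: +25 →
  {x₃}  = complement {x₁, x₂, x₄, x₅, x₆}
  {x₆}  = complement {x₁, x₂, x₃, x₄, x₅}
  {x₁, x₄}  = {x₁} ∪ {x₄}
  {x₂, x₅}  = {x₂} ∪ {x₅}
  {x₄, x₅}  = {x₅} ∪ {x₄}
  {x₁, x₃, x₄}  = {x₃, x₄} ∪ {x₁}
  {x₁, x₃, x₅}  = {x₁} ∪ {x₃, x₅}
  {x₁, x₃, x₆}  = {x₁} ∪ {x₃, x₆}
  {x₁, x₄, x₅}  = {x₁, x₅} ∪ {x₄}
  {x₁, x₄, x₆}  = {x₁, x₆} ∪ {x₄}
  {x₁, x₅, x₆}  = {x₁, x₆} ∪ {x₅}
  {x₂, x₃, x₄}  = {x₃, x₄} ∪ {x₂}
  {x₂, x₃, x₅}  = {x₂} ∪ {x₃, x₅}
  {x₂, x₃, x₆}  = {x₂} ∪ {x₃, x₆}
  {x₂, x₄, x₅}  = {x₅} ∪ {x₂, x₄}
  {x₂, x₄, x₆}  = {x₂, x₆} ∪ {x₄}
  {x₂, x₅, x₆}  = {x₂, x₆} ∪ {x₅}
  {x₃, x₄, x₆}  = complement {x₁, x₂, x₅}
  {x₃, x₅, x₆}  = complement {x₁, x₂, x₄}
  {x₁, x₂, x₃, x₄}  = {x₃, x₄} ∪ {x₁, x₂}
  {x₁, x₂, x₃, x₅}  = {x₁, x₂} ∪ {x₃, x₅}
  {x₁, x₂, x₃, x₆}  = {x₁, x₂} ∪ {x₃, x₆}
  {x₁, x₃, x₄, x₆}  = {x₃, x₄} ∪ {x₁, x₆}
  {x₂, x₃, x₅, x₆}  = {x₂, x₆} ∪ {x₃, x₅}
  {x₃, x₄, x₅, x₆}  = complement {x₁, x₂}
  [56 total]
Step 5 adds 8:
  {x₁, x₃}  = {x₃} ∪ {x₁}
  {x₂, x₃}  = {x₂} ∪ {x₃}
  {x₄, x₆}  = complement {x₁, x₂, x₃, x₅}
  {x₅, x₆}  = complement {x₁, x₂, x₃, x₄}
  {x₁, x₂, x₃}  = {x₁, x₂} ∪ {x₃}
  {x₄, x₅, x₆}  = {x₄, x₅} ∪ {x₆}
  {x₁, x₄, x₅, x₆}  = {x₁, x₆} ∪ {x₄, x₅}
  {x₂, x₄, x₅, x₆}  = {x₂, x₄, x₆} ∪ {x₄, x₅}
  [64 total]
Step 6: no new sets; the family is a σ-algebra.

|σ(𝒢)| = 64.  σ(𝒢) = { {}, {x₁}, {x₂}, {x₃}, {x₄}, {x₅}, {x₆}, {x₁, x₂}, {x₁, x₃}, {x₁, x₄}, {x₁, x₅}, {x₁, x₆}, {x₂, x₃}, {x₂, x₄}, {x₂, x₅}, {x₂, x₆}, {x₃, x₄}, {x₃, x₅}, {x₃, x₆}, {x₄, x₅}, {x₄, x₆}, {x₅, x₆}, {x₁, x₂, x₃}, {x₁, x₂, x₄}, {x₁, x₂, x₅}, {x₁, x₂, x₆}, {x₁, x₃, x₄}, {x₁, x₃, x₅}, {x₁, x₃, x₆}, {x₁, x₄, x₅}, {x₁, x₄, x₆}, {x₁, x₅, x₆}, {x₂, x₃, x₄}, {x₂, x₃, x₅}, {x₂, x₃, x₆}, {x₂, x₄, x₅}, {x₂, x₄, x₆}, {x₂, x₅, x₆}, {x₃, x₄, x₅}, {x₃, x₄, x₆}, {x₃, x₅, x₆}, {x₄, x₅, x₆}, {x₁, x₂, x₃, x₄}, {x₁, x₂, x₃, x₅}, {x₁, x₂, x₃, x₆}, {x₁, x₂, x₄, x₅}, {x₁, x₂, x₄, x₆}, {x₁, x₂, x₅, x₆}, {x₁, x₃, x₄, x₅}, {x₁, x₃, x₄, x₆}, {x₁, x₃, x₅, x₆}, {x₁, x₄, x₅, x₆}, {x₂, x₃, x₄, x₅}, {x₂, x₃, x₄, x₆}, {x₂, x₃, x₅, x₆}, {x₂, x₄, x₅, x₆}, {x₃, x₄, x₅, x₆}, {x₁, x₂, x₃, x₄, x₅}, {x₁, x₂, x₃, x₄, x₆}, {x₁, x₂, x₃, x₅, x₆}, {x₁, x₂, x₄, x₅, x₆}, {x₁, x₃, x₄, x₅, x₆}, {x₂, x₃, x₄, x₅, x₆}, Ω }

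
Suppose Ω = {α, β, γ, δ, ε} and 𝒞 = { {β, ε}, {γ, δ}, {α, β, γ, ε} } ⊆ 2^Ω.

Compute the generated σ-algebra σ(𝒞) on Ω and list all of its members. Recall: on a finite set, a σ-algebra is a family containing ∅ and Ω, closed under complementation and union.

σ(𝒞) = { ∅, {α}, {γ}, {δ}, {α, γ}, {α, δ}, {β, ε}, {γ, δ}, {α, β, ε}, {α, γ, δ}, {β, γ, ε}, {β, δ, ε}, {α, β, γ, ε}, {α, β, δ, ε}, {β, γ, δ, ε}, Ω }

Trace:
Start: 𝒞 ∪ {∅, Ω} = { ∅, {β, ε}, {γ, δ}, {α, β, γ, ε}, Ω }.
Iteration 1 adds 4:
  {δ}  = {α, β, γ, ε}ᶜ
  {α, β, ε}  = {γ, δ}ᶜ
  {α, γ, δ}  = {β, ε}ᶜ
  {β, γ, δ, ε}  = {β, ε} ∪ {γ, δ}
Iteration 2. New:
  {α}  = {β, γ, δ, ε}ᶜ
  {β, δ, ε}  = {β, ε} ∪ {δ}
  {α, β, δ, ε}  = {α, β, ε} ∪ {δ}
Iteration 3 (3 new):
  {γ}  = {α, β, δ, ε}ᶜ
  {α, γ}  = {β, δ, ε}ᶜ
  {α, δ}  = {δ} ∪ {α}
Iteration 4: +1 →
  {β, γ, ε}  = {α, δ}ᶜ
Iteration 5 adds nothing — fixpoint reached.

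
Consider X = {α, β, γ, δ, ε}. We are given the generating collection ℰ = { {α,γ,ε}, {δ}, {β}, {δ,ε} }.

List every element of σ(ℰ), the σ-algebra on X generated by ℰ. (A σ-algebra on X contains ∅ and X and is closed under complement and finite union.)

σ(ℰ) = { {}, {β}, {δ}, {ε}, {α,γ}, {β,δ}, {β,ε}, {δ,ε}, {α,β,γ}, {α,γ,δ}, {α,γ,ε}, {β,δ,ε}, {α,β,γ,δ}, {α,β,γ,ε}, {α,γ,δ,ε}, X }

Derivation:
Seed the family with ℰ together with ∅ and X: { {}, {β}, {δ}, {δ,ε}, {α,γ,ε}, X }.
Iteration 1. New:
  {β,δ}  = X∖{α,γ,ε}
  {α,β,γ}  = X∖{δ,ε}
  {β,δ,ε}  = {δ,ε} ∪ {β}
  {α,β,γ,ε}  = X∖{δ}
  {α,γ,δ,ε}  = X∖{β}
  — 11 sets.
Iteration 2. New:
  {α,γ}  = X∖{β,δ,ε}
  {α,β,γ,δ}  = {α,β,γ} ∪ {δ}
  — 13 sets.
Iteration 3: 2 new —
  {ε}  = X∖{α,β,γ,δ}
  {α,γ,δ}  = {α,γ} ∪ {δ}
  — 15 sets.
Iteration 4: +1 →
  {β,ε}  = X∖{α,γ,δ}
  — 16 sets.
Iteration 5: stable.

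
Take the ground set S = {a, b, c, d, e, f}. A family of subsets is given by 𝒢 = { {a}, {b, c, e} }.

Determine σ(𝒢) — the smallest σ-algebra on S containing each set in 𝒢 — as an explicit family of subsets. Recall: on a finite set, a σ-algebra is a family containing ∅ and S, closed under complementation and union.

Start: 𝒢 ∪ {∅, S} = { {}, {a}, {b, c, e}, S }.
Iteration 1 adds 3:
  {a, d, f}  = ᶜ of {b, c, e}
  {a, b, c, e}  = {b, c, e} ∪ {a}
  {b, c, d, e, f}  = ᶜ of {a}
Iteration 2: +1 →
  {d, f}  = ᶜ of {a, b, c, e}
Iteration 3: already closed under ᶜ and ∪.

σ(𝒢) = { {}, {a}, {d, f}, {a, d, f}, {b, c, e}, {a, b, c, e}, {b, c, d, e, f}, S }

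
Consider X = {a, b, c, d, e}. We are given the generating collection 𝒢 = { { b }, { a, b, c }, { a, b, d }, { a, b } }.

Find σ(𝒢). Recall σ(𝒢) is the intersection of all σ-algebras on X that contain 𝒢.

σ(𝒢) (32 sets): { {}, { a }, { b }, { c }, { d }, { e }, { a, b }, { a, c }, { a, d }, { a, e }, { b, c }, { b, d }, { b, e }, { c, d }, { c, e }, { d, e }, { a, b, c }, { a, b, d }, { a, b, e }, { a, c, d }, { a, c, e }, { a, d, e }, { b, c, d }, { b, c, e }, { b, d, e }, { c, d, e }, { a, b, c, d }, { a, b, c, e }, { a, b, d, e }, { a, c, d, e }, { b, c, d, e }, X }

Trace:
Take S₀ = 𝒢 ∪ {∅, X} = { {}, { b }, { a, b }, { a, b, c }, { a, b, d }, X }.
Iteration 1. New:
  { c, e }  = complement { a, b, d }
  { d, e }  = complement { a, b, c }
  { c, d, e }  = complement { a, b }
  { a, b, c, d }  = { a, b, c } ∪ { a, b, d }
  { a, c, d, e }  = complement { b }
Iteration 2 (6 new):
  { e }  = complement { a, b, c, d }
  { b, c, e }  = { b } ∪ { c, e }
  { b, d, e }  = { b } ∪ { d, e }
  { a, b, c, e }  = { a, b, c } ∪ { c, e }
  { a, b, d, e }  = { a, b } ∪ { d, e }
  { b, c, d, e }  = { c, d, e } ∪ { b }
Iteration 3. New:
  { a }  = complement { b, c, d, e }
  { c }  = complement { a, b, d, e }
  { d }  = complement { a, b, c, e }
  { a, c }  = complement { b, d, e }
  { a, d }  = complement { b, c, e }
  { b, e }  = { b } ∪ { e }
  { a, b, e }  = { a, b } ∪ { e }
Iteration 4 adds 7:
  { a, e }  = { e } ∪ { a }
  { b, c }  = { b } ∪ { c }
  { b, d }  = { b } ∪ { d }
  { c, d }  = complement { a, b, e }
  { a, c, d }  = complement { b, e }
  { a, c, e }  = { e } ∪ { a, c }
  { a, d, e }  = { e } ∪ { a, d }
Iteration 5 adds 1:
  { b, c, d }  = complement { a, e }
Iteration 6: no new sets; the family is a σ-algebra.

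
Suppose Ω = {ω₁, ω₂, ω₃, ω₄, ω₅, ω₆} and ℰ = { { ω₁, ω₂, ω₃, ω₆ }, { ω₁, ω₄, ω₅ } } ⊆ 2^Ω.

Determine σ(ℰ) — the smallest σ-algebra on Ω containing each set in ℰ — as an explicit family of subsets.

Take S₀ = ℰ ∪ {∅, Ω} = { ∅, { ω₁, ω₄, ω₅ }, { ω₁, ω₂, ω₃, ω₆ }, Ω }.
Iteration 1. New:
  { ω₄, ω₅ }  = { ω₁, ω₂, ω₃, ω₆ }ᶜ
  { ω₂, ω₃, ω₆ }  = { ω₁, ω₄, ω₅ }ᶜ
  — 6 sets.
Iteration 2: +1 →
  { ω₂, ω₃, ω₄, ω₅, ω₆ }  = { ω₄, ω₅ } ∪ { ω₂, ω₃, ω₆ }
  — 7 sets.
Iteration 3: +1 →
  { ω₁ }  = { ω₂, ω₃, ω₄, ω₅, ω₆ }ᶜ
  — 8 sets.
Iteration 4: already closed under ᶜ and ∪.

Therefore σ(ℰ) = { ∅, { ω₁ }, { ω₄, ω₅ }, { ω₁, ω₄, ω₅ }, { ω₂, ω₃, ω₆ }, { ω₁, ω₂, ω₃, ω₆ }, { ω₂, ω₃, ω₄, ω₅, ω₆ }, Ω } (|σ(ℰ)| = 8).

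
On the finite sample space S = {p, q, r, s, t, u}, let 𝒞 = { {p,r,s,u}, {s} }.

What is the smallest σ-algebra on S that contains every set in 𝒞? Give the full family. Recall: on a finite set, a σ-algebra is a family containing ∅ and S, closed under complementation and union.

|σ(𝒞)| = 8.  σ(𝒞) = { ∅, {s}, {q,t}, {p,r,u}, {q,s,t}, {p,r,s,u}, {p,q,r,t,u}, S }

Derivation:
Seed the family with 𝒞 together with ∅ and S: { ∅, {s}, {p,r,s,u}, S }.
Iteration 1: 2 new —
  {q,t}  = {p,r,s,u}ᶜ
  {p,q,r,t,u}  = {s}ᶜ
  (now 6)
Iteration 2. New:
  {q,s,t}  = {q,t} ∪ {s}
  (now 7)
Iteration 3. New:
  {p,r,u}  = {q,s,t}ᶜ
  (now 8)
Iteration 4: no new sets; the family is a σ-algebra.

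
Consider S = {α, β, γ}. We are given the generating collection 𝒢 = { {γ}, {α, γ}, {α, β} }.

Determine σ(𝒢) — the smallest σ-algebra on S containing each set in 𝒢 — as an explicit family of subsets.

Answer: σ(𝒢) = { ∅, {α}, {β}, {γ}, {α, β}, {α, γ}, {β, γ}, S }

Derivation:
Seed the family with 𝒢 together with ∅ and S: { ∅, {γ}, {α, β}, {α, γ}, S }.
Iteration 1: +1 →
  {β}  = {α, γ}ᶜ
Iteration 2: +1 →
  {β, γ}  = {γ} ∪ {β}
Iteration 3 adds 1:
  {α}  = {β, γ}ᶜ
Iteration 4 adds nothing — fixpoint reached.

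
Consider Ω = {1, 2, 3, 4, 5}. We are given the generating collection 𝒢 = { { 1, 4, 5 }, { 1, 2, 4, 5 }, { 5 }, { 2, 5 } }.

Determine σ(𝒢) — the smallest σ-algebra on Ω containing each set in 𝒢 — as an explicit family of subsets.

σ(𝒢) = { {}, { 2 }, { 3 }, { 5 }, { 1, 4 }, { 2, 3 }, { 2, 5 }, { 3, 5 }, { 1, 2, 4 }, { 1, 3, 4 }, { 1, 4, 5 }, { 2, 3, 5 }, { 1, 2, 3, 4 }, { 1, 2, 4, 5 }, { 1, 3, 4, 5 }, Ω }

Working:
Initial family (6 sets): { {}, { 5 }, { 2, 5 }, { 1, 4, 5 }, { 1, 2, 4, 5 }, Ω }.
Step 1 (4 new):
  { 3 }  = Ω∖{ 1, 2, 4, 5 }
  { 2, 3 }  = Ω∖{ 1, 4, 5 }
  { 1, 3, 4 }  = Ω∖{ 2, 5 }
  { 1, 2, 3, 4 }  = Ω∖{ 5 }
Step 2 (3 new):
  { 3, 5 }  = { 5 } ∪ { 3 }
  { 2, 3, 5 }  = { 2, 5 } ∪ { 3 }
  { 1, 3, 4, 5 }  = { 1, 4, 5 } ∪ { 3 }
Step 3 (3 new):
  { 2 }  = Ω∖{ 1, 3, 4, 5 }
  { 1, 4 }  = Ω∖{ 2, 3, 5 }
  { 1, 2, 4 }  = Ω∖{ 3, 5 }
Step 4 adds nothing — fixpoint reached.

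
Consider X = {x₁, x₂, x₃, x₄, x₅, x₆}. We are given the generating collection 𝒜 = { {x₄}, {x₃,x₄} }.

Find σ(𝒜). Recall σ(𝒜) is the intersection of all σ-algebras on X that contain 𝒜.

σ(𝒜) = { {}, {x₃}, {x₄}, {x₃,x₄}, {x₁,x₂,x₅,x₆}, {x₁,x₂,x₃,x₅,x₆}, {x₁,x₂,x₄,x₅,x₆}, X }

Trace:
Seed the family with 𝒜 together with ∅ and X: { {}, {x₄}, {x₃,x₄}, X }.
Round 1 adds 2:
  {x₁,x₂,x₅,x₆}  = ᶜ of {x₃,x₄}
  {x₁,x₂,x₃,x₅,x₆}  = ᶜ of {x₄}
  [6 total]
Round 2: 1 new —
  {x₁,x₂,x₄,x₅,x₆}  = {x₄} ∪ {x₁,x₂,x₅,x₆}
  [7 total]
Round 3: 1 new —
  {x₃}  = ᶜ of {x₁,x₂,x₄,x₅,x₆}
  [8 total]
Round 4: stable.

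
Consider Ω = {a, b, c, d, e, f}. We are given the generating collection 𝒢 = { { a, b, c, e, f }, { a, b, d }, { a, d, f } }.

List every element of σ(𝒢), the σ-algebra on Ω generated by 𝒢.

Start: 𝒢 ∪ {∅, Ω} = { {  }, { a, b, d }, { a, d, f }, { a, b, c, e, f }, Ω }.
Iteration 1: +4 →
  { d }  = ᶜ of { a, b, c, e, f }
  { b, c, e }  = ᶜ of { a, d, f }
  { c, e, f }  = ᶜ of { a, b, d }
  { a, b, d, f }  = { a, d, f } ∪ { a, b, d }
  (now 9)
Iteration 2. New:
  { c, e }  = ᶜ of { a, b, d, f }
  { b, c, d, e }  = { b, c, e } ∪ { d }
  { b, c, e, f }  = { b, c, e } ∪ { c, e, f }
  { c, d, e, f }  = { c, e, f } ∪ { d }
  { a, b, c, d, e }  = { a, b, d } ∪ { b, c, e }
  { a, c, d, e, f }  = { a, d, f } ∪ { c, e, f }
  (now 15)
Iteration 3. New:
  { b }  = ᶜ of { a, c, d, e, f }
  { f }  = ᶜ of { a, b, c, d, e }
  { a, b }  = ᶜ of { c, d, e, f }
  { a, d }  = ᶜ of { b, c, e, f }
  { a, f }  = ᶜ of { b, c, d, e }
  { c, d, e }  = { d } ∪ { c, e }
  { b, c, d, e, f }  = { b, c, e } ∪ { c, d, e, f }
  (now 22)
Iteration 4: +8 →
  { a }  = ᶜ of { b, c, d, e, f }
  { b, d }  = { b } ∪ { d }
  { b, f }  = { b } ∪ { f }
  { d, f }  = { f } ∪ { d }
  { a, b, f }  = ᶜ of { c, d, e }
  { a, b, c, e }  = { c, e } ∪ { a, b }
  { a, c, d, e }  = { c, d, e } ∪ { a, d }
  { a, c, e, f }  = { a, f } ∪ { c, e }
  (now 30)
Iteration 5 adds 2:
  { a, c, e }  = { a } ∪ { c, e }
  { b, d, f }  = { b } ∪ { d, f }
  (now 32)
After Iteration 6 the family is unchanged; done.

|σ(𝒢)| = 32.  σ(𝒢) = { {  }, { a }, { b }, { d }, { f }, { a, b }, { a, d }, { a, f }, { b, d }, { b, f }, { c, e }, { d, f }, { a, b, d }, { a, b, f }, { a, c, e }, { a, d, f }, { b, c, e }, { b, d, f }, { c, d, e }, { c, e, f }, { a, b, c, e }, { a, b, d, f }, { a, c, d, e }, { a, c, e, f }, { b, c, d, e }, { b, c, e, f }, { c, d, e, f }, { a, b, c, d, e }, { a, b, c, e, f }, { a, c, d, e, f }, { b, c, d, e, f }, Ω }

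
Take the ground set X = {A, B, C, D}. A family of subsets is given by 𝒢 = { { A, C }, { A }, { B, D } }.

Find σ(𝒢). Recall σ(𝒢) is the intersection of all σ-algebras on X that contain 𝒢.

Answer: σ(𝒢) = { {}, { A }, { C }, { A, C }, { B, D }, { A, B, D }, { B, C, D }, X }

Check:
Seed the family with 𝒢 together with ∅ and X: { {}, { A }, { A, C }, { B, D }, X }.
Iteration 1 adds 2:
  { A, B, D }  = { B, D } ∪ { A }
  { B, C, D }  = { A }ᶜ
  — 7 sets.
Iteration 2 adds 1:
  { C }  = { A, B, D }ᶜ
  — 8 sets.
After Iteration 3 the family is unchanged; done.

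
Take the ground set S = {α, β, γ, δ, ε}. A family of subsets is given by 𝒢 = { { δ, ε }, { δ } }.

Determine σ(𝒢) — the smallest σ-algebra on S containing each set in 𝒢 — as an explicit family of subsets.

σ(𝒢) = { {  }, { δ }, { ε }, { δ, ε }, { α, β, γ }, { α, β, γ, δ }, { α, β, γ, ε }, S }

Derivation:
Start: 𝒢 ∪ {∅, S} = { {  }, { δ }, { δ, ε }, S }.
Iteration 1: +2 →
  { α, β, γ }  = S∖{ δ, ε }
  { α, β, γ, ε }  = S∖{ δ }
  [6 total]
Iteration 2 adds 1:
  { α, β, γ, δ }  = { α, β, γ } ∪ { δ }
  [7 total]
Iteration 3 adds 1:
  { ε }  = S∖{ α, β, γ, δ }
  [8 total]
Iteration 4: closed — nothing new.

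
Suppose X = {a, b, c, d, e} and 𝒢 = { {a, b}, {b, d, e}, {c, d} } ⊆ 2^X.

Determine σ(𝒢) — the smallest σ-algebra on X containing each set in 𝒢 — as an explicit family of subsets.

σ(𝒢) (32 sets): { {}, {a}, {b}, {c}, {d}, {e}, {a, b}, {a, c}, {a, d}, {a, e}, {b, c}, {b, d}, {b, e}, {c, d}, {c, e}, {d, e}, {a, b, c}, {a, b, d}, {a, b, e}, {a, c, d}, {a, c, e}, {a, d, e}, {b, c, d}, {b, c, e}, {b, d, e}, {c, d, e}, {a, b, c, d}, {a, b, c, e}, {a, b, d, e}, {a, c, d, e}, {b, c, d, e}, X }

Check:
Seed the family with 𝒢 together with ∅ and X: { {}, {a, b}, {c, d}, {b, d, e}, X }.
Round 1: +6 →
  {a, c}  = ᶜ of {b, d, e}
  {a, b, e}  = ᶜ of {c, d}
  {c, d, e}  = ᶜ of {a, b}
  {a, b, c, d}  = {c, d} ∪ {a, b}
  {a, b, d, e}  = {a, b} ∪ {b, d, e}
  {b, c, d, e}  = {c, d} ∪ {b, d, e}
Round 2. New:
  {a}  = ᶜ of {b, c, d, e}
  {c}  = ᶜ of {a, b, d, e}
  {e}  = ᶜ of {a, b, c, d}
  {a, b, c}  = {a, b} ∪ {a, c}
  {a, c, d}  = {c, d} ∪ {a, c}
  {a, b, c, e}  = {a, b, e} ∪ {a, c}
  {a, c, d, e}  = {c, d, e} ∪ {a, c}
Round 3 adds 7:
  {b}  = ᶜ of {a, c, d, e}
  {d}  = ᶜ of {a, b, c, e}
  {a, e}  = {e} ∪ {a}
  {b, e}  = ᶜ of {a, c, d}
  {c, e}  = {c} ∪ {e}
  {d, e}  = ᶜ of {a, b, c}
  {a, c, e}  = {a, c} ∪ {e}
Round 4. New:
  {a, d}  = {d} ∪ {a}
  {b, c}  = {b} ∪ {c}
  {b, d}  = ᶜ of {a, c, e}
  {a, b, d}  = ᶜ of {c, e}
  {a, d, e}  = {d, e} ∪ {a, e}
  {b, c, d}  = ᶜ of {a, e}
  {b, c, e}  = {b, e} ∪ {c}
Round 5: closed — nothing new.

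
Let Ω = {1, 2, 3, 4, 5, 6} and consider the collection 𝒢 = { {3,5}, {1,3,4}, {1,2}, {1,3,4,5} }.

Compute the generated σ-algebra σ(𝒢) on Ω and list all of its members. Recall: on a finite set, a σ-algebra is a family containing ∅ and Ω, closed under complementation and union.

Start: 𝒢 ∪ {∅, Ω} = { ∅, {1,2}, {3,5}, {1,3,4}, {1,3,4,5}, Ω }.
Round 1: +7 →
  {2,6}  = complement {1,3,4,5}
  {2,5,6}  = complement {1,3,4}
  {1,2,3,4}  = {1,3,4} ∪ {1,2}
  {1,2,3,5}  = {1,2} ∪ {3,5}
  {1,2,4,6}  = complement {3,5}
  {3,4,5,6}  = complement {1,2}
  {1,2,3,4,5}  = {1,3,4,5} ∪ {1,2}
  [13 total]
Round 2 (11 new):
  {6}  = complement {1,2,3,4,5}
  {4,6}  = complement {1,2,3,5}
  {5,6}  = complement {1,2,3,4}
  {1,2,6}  = {1,2} ∪ {2,6}
  {1,2,5,6}  = {1,2} ∪ {2,5,6}
  {2,3,5,6}  = {2,6} ∪ {3,5}
  {1,2,3,4,6}  = {1,2,4,6} ∪ {1,3,4}
  {1,2,3,5,6}  = {2,6} ∪ {1,2,3,5}
  {1,2,4,5,6}  = {1,2,4,6} ∪ {2,5,6}
  {1,3,4,5,6}  = {3,4,5,6} ∪ {1,3,4}
  {2,3,4,5,6}  = {3,4,5,6} ∪ {2,6}
  [24 total]
Round 3 (13 new):
  {1}  = complement {2,3,4,5,6}
  {2}  = complement {1,3,4,5,6}
  {3}  = complement {1,2,4,5,6}
  {4}  = complement {1,2,3,5,6}
  {5}  = complement {1,2,3,4,6}
  {1,4}  = complement {2,3,5,6}
  {3,4}  = complement {1,2,5,6}
  {2,4,6}  = {4,6} ∪ {2,6}
  {3,4,5}  = complement {1,2,6}
  {3,5,6}  = {5,6} ∪ {3,5}
  {4,5,6}  = {5,6} ∪ {4,6}
  {1,3,4,6}  = {1,3,4} ∪ {4,6}
  {2,4,5,6}  = {4,6} ∪ {2,5,6}
  [37 total]
Round 4 adds 24:
  {1,3}  = complement {2,4,5,6}
  {1,5}  = {1} ∪ {5}
  {1,6}  = {1} ∪ {6}
  {2,3}  = {2} ∪ {3}
  {2,4}  = {2} ∪ {4}
  {2,5}  = complement {1,3,4,6}
  {3,6}  = {6} ∪ {3}
  {4,5}  = {5} ∪ {4}
  {1,2,3}  = complement {4,5,6}
  {1,2,4}  = complement {3,5,6}
  {1,2,5}  = {1,2} ∪ {5}
  {1,3,5}  = complement {2,4,6}
  {1,4,5}  = {5} ∪ {1,4}
  {1,4,6}  = {1} ∪ {4,6}
  {1,5,6}  = {5,6} ∪ {1}
  {2,3,4}  = {3,4} ∪ {2}
  {2,3,5}  = {2} ∪ {3,5}
  {2,3,6}  = {2,6} ∪ {3}
  {3,4,6}  = {3,4} ∪ {6}
  {1,2,3,6}  = {3} ∪ {1,2,6}
  {1,3,5,6}  = {1} ∪ {3,5,6}
  {1,4,5,6}  = {5,6} ∪ {1,4}
  {2,3,4,5}  = {3,4,5} ∪ {2}
  {2,3,4,6}  = {2,4,6} ∪ {3,4}
  [61 total]
Round 5 (3 new):
  {1,3,6}  = {1,6} ∪ {1,3}
  {2,4,5}  = {2,5} ∪ {4,5}
  {1,2,4,5}  = complement {3,6}
  [64 total]
Round 6: closed — nothing new.

Hence σ(𝒢) has 64 members: { ∅, {1}, {2}, {3}, {4}, {5}, {6}, {1,2}, {1,3}, {1,4}, {1,5}, {1,6}, {2,3}, {2,4}, {2,5}, {2,6}, {3,4}, {3,5}, {3,6}, {4,5}, {4,6}, {5,6}, {1,2,3}, {1,2,4}, {1,2,5}, {1,2,6}, {1,3,4}, {1,3,5}, {1,3,6}, {1,4,5}, {1,4,6}, {1,5,6}, {2,3,4}, {2,3,5}, {2,3,6}, {2,4,5}, {2,4,6}, {2,5,6}, {3,4,5}, {3,4,6}, {3,5,6}, {4,5,6}, {1,2,3,4}, {1,2,3,5}, {1,2,3,6}, {1,2,4,5}, {1,2,4,6}, {1,2,5,6}, {1,3,4,5}, {1,3,4,6}, {1,3,5,6}, {1,4,5,6}, {2,3,4,5}, {2,3,4,6}, {2,3,5,6}, {2,4,5,6}, {3,4,5,6}, {1,2,3,4,5}, {1,2,3,4,6}, {1,2,3,5,6}, {1,2,4,5,6}, {1,3,4,5,6}, {2,3,4,5,6}, Ω }.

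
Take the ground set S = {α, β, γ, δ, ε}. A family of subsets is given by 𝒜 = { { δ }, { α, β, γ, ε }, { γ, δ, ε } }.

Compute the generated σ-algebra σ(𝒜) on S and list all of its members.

Answer: σ(𝒜) = { {}, { δ }, { α, β }, { γ, ε }, { α, β, δ }, { γ, δ, ε }, { α, β, γ, ε }, S }

Trace:
Start: 𝒜 ∪ {∅, S} = { {}, { δ }, { γ, δ, ε }, { α, β, γ, ε }, S }.
Iteration 1: 1 new —
  { α, β }  = { γ, δ, ε }ᶜ
  [6 total]
Iteration 2: +1 →
  { α, β, δ }  = { δ } ∪ { α, β }
  [7 total]
Iteration 3 (1 new):
  { γ, ε }  = { α, β, δ }ᶜ
  [8 total]
Iteration 4: already closed under ᶜ and ∪.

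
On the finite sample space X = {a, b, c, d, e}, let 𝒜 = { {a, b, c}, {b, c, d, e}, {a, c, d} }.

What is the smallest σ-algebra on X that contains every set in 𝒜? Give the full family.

Answer: σ(𝒜) = { {}, {a}, {b}, {c}, {d}, {e}, {a, b}, {a, c}, {a, d}, {a, e}, {b, c}, {b, d}, {b, e}, {c, d}, {c, e}, {d, e}, {a, b, c}, {a, b, d}, {a, b, e}, {a, c, d}, {a, c, e}, {a, d, e}, {b, c, d}, {b, c, e}, {b, d, e}, {c, d, e}, {a, b, c, d}, {a, b, c, e}, {a, b, d, e}, {a, c, d, e}, {b, c, d, e}, X }

Working:
Initial family (5 sets): { {}, {a, b, c}, {a, c, d}, {b, c, d, e}, X }.
Round 1. New:
  {a}  = complement {b, c, d, e}
  {b, e}  = complement {a, c, d}
  {d, e}  = complement {a, b, c}
  {a, b, c, d}  = {a, c, d} ∪ {a, b, c}
  |family| = 9
Round 2 (6 new):
  {e}  = complement {a, b, c, d}
  {a, b, e}  = {b, e} ∪ {a}
  {a, d, e}  = {d, e} ∪ {a}
  {b, d, e}  = {b, e} ∪ {d, e}
  {a, b, c, e}  = {b, e} ∪ {a, b, c}
  {a, c, d, e}  = {d, e} ∪ {a, c, d}
  |family| = 15
Round 3: 7 new —
  {b}  = complement {a, c, d, e}
  {d}  = complement {a, b, c, e}
  {a, c}  = complement {b, d, e}
  {a, e}  = {e} ∪ {a}
  {b, c}  = complement {a, d, e}
  {c, d}  = complement {a, b, e}
  {a, b, d, e}  = {d, e} ∪ {a, b, e}
  |family| = 22
Round 4 (8 new):
  {c}  = complement {a, b, d, e}
  {a, b}  = {b} ∪ {a}
  {a, d}  = {d} ∪ {a}
  {b, d}  = {b} ∪ {d}
  {a, c, e}  = {a, c} ∪ {a, e}
  {b, c, d}  = complement {a, e}
  {b, c, e}  = {b, e} ∪ {b, c}
  {c, d, e}  = {c, d} ∪ {d, e}
  |family| = 30
Round 5: 2 new —
  {c, e}  = {e} ∪ {c}
  {a, b, d}  = {a, b} ∪ {a, d}
  |family| = 32
Round 6: stable.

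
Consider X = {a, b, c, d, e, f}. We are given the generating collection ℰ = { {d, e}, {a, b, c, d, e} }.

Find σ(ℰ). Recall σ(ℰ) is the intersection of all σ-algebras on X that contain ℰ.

|σ(ℰ)| = 8.  σ(ℰ) = { {}, {f}, {d, e}, {a, b, c}, {d, e, f}, {a, b, c, f}, {a, b, c, d, e}, X }

Derivation:
Begin from { {}, {d, e}, {a, b, c, d, e}, X } (that is, ℰ plus ∅ and X).
Pass 1. New:
  {f}  = X∖{a, b, c, d, e}
  {a, b, c, f}  = X∖{d, e}
  |family| = 6
Pass 2: 1 new —
  {d, e, f}  = {d, e} ∪ {f}
  |family| = 7
Pass 3 adds 1:
  {a, b, c}  = X∖{d, e, f}
  |family| = 8
After Pass 4 the family is unchanged; done.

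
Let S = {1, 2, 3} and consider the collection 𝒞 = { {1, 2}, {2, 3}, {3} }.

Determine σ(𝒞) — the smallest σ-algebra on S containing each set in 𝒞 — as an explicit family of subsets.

σ(𝒞) = { ∅, {1}, {2}, {3}, {1, 2}, {1, 3}, {2, 3}, S }

Working:
Start: 𝒞 ∪ {∅, S} = { ∅, {3}, {1, 2}, {2, 3}, S }.
Iteration 1. New:
  {1}  = {2, 3}ᶜ
Iteration 2: 1 new —
  {1, 3}  = {3} ∪ {1}
Iteration 3. New:
  {2}  = {1, 3}ᶜ
Iteration 4: closed — nothing new.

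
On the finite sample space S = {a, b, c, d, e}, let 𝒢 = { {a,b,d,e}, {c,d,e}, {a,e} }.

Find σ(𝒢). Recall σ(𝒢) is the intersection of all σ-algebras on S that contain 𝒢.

Initial family (5 sets): { {}, {a,e}, {c,d,e}, {a,b,d,e}, S }.
Pass 1: 4 new —
  {c}  = {a,b,d,e}ᶜ
  {a,b}  = {c,d,e}ᶜ
  {b,c,d}  = {a,e}ᶜ
  {a,c,d,e}  = {c,d,e} ∪ {a,e}
  — 9 sets.
Pass 2: +6 →
  {b}  = {a,c,d,e}ᶜ
  {a,b,c}  = {a,b} ∪ {c}
  {a,b,e}  = {a,b} ∪ {a,e}
  {a,c,e}  = {c} ∪ {a,e}
  {a,b,c,d}  = {b,c,d} ∪ {a,b}
  {b,c,d,e}  = {c,d,e} ∪ {b,c,d}
  — 15 sets.
Pass 3 adds 7:
  {a}  = {b,c,d,e}ᶜ
  {e}  = {a,b,c,d}ᶜ
  {b,c}  = {c} ∪ {b}
  {b,d}  = {a,c,e}ᶜ
  {c,d}  = {a,b,e}ᶜ
  {d,e}  = {a,b,c}ᶜ
  {a,b,c,e}  = {c} ∪ {a,b,e}
  — 22 sets.
Pass 4 (9 new):
  {d}  = {a,b,c,e}ᶜ
  {a,c}  = {c} ∪ {a}
  {b,e}  = {b} ∪ {e}
  {c,e}  = {e} ∪ {c}
  {a,b,d}  = {b,d} ∪ {a,b}
  {a,c,d}  = {c,d} ∪ {a}
  {a,d,e}  = {b,c}ᶜ
  {b,c,e}  = {e} ∪ {b,c}
  {b,d,e}  = {b} ∪ {d,e}
  — 31 sets.
Pass 5: +1 →
  {a,d}  = {b,c,e}ᶜ
  — 32 sets.
Pass 6: stable.

σ(𝒢) = { {}, {a}, {b}, {c}, {d}, {e}, {a,b}, {a,c}, {a,d}, {a,e}, {b,c}, {b,d}, {b,e}, {c,d}, {c,e}, {d,e}, {a,b,c}, {a,b,d}, {a,b,e}, {a,c,d}, {a,c,e}, {a,d,e}, {b,c,d}, {b,c,e}, {b,d,e}, {c,d,e}, {a,b,c,d}, {a,b,c,e}, {a,b,d,e}, {a,c,d,e}, {b,c,d,e}, S }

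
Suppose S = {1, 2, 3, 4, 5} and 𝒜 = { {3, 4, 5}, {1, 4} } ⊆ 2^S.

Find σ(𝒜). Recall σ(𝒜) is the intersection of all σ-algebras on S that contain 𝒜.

Seed the family with 𝒜 together with ∅ and S: { {}, {1, 4}, {3, 4, 5}, S }.
Round 1. New:
  {1, 2}  = S∖{3, 4, 5}
  {2, 3, 5}  = S∖{1, 4}
  {1, 3, 4, 5}  = {3, 4, 5} ∪ {1, 4}
  [7 total]
Round 2. New:
  {2}  = S∖{1, 3, 4, 5}
  {1, 2, 4}  = {1, 4} ∪ {1, 2}
  {1, 2, 3, 5}  = {2, 3, 5} ∪ {1, 2}
  {2, 3, 4, 5}  = {3, 4, 5} ∪ {2, 3, 5}
  [11 total]
Round 3 adds 3:
  {1}  = S∖{2, 3, 4, 5}
  {4}  = S∖{1, 2, 3, 5}
  {3, 5}  = S∖{1, 2, 4}
  [14 total]
Round 4 (2 new):
  {2, 4}  = {4} ∪ {2}
  {1, 3, 5}  = {3, 5} ∪ {1}
  [16 total]
Round 5: already closed under ᶜ and ∪.

Therefore σ(𝒜) = { {}, {1}, {2}, {4}, {1, 2}, {1, 4}, {2, 4}, {3, 5}, {1, 2, 4}, {1, 3, 5}, {2, 3, 5}, {3, 4, 5}, {1, 2, 3, 5}, {1, 3, 4, 5}, {2, 3, 4, 5}, S } (|σ(𝒜)| = 16).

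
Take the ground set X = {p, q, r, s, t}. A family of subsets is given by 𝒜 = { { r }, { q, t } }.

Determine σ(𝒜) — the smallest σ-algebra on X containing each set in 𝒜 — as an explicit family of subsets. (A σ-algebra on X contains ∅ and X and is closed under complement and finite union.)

σ(𝒜) = { {}, { r }, { p, s }, { q, t }, { p, r, s }, { q, r, t }, { p, q, s, t }, X }

Check:
Initial family (4 sets): { {}, { r }, { q, t }, X }.
Step 1: 3 new —
  { p, r, s }  = ᶜ of { q, t }
  { q, r, t }  = { r } ∪ { q, t }
  { p, q, s, t }  = ᶜ of { r }
  (now 7)
Step 2 adds 1:
  { p, s }  = ᶜ of { q, r, t }
  (now 8)
Step 3: stable.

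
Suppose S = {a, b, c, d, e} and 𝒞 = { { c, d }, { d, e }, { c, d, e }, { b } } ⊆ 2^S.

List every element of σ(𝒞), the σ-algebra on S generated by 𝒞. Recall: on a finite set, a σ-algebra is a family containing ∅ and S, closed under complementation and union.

Begin from { {}, { b }, { c, d }, { d, e }, { c, d, e }, S } (that is, 𝒞 plus ∅ and S).
Round 1: 7 new —
  { a, b }  = { c, d, e }ᶜ
  { a, b, c }  = { d, e }ᶜ
  { a, b, e }  = { c, d }ᶜ
  { b, c, d }  = { c, d } ∪ { b }
  { b, d, e }  = { d, e } ∪ { b }
  { a, c, d, e }  = { b }ᶜ
  { b, c, d, e }  = { c, d, e } ∪ { b }
  |family| = 13
Round 2. New:
  { a }  = { b, c, d, e }ᶜ
  { a, c }  = { b, d, e }ᶜ
  { a, e }  = { b, c, d }ᶜ
  { a, b, c, d }  = { c, d } ∪ { a, b, c }
  { a, b, c, e }  = { a, b, c } ∪ { a, b, e }
  { a, b, d, e }  = { a, b } ∪ { d, e }
  |family| = 19
Round 3 (6 new):
  { c }  = { a, b, d, e }ᶜ
  { d }  = { a, b, c, e }ᶜ
  { e }  = { a, b, c, d }ᶜ
  { a, c, d }  = { c, d } ∪ { a, c }
  { a, c, e }  = { a, c } ∪ { a, e }
  { a, d, e }  = { d, e } ∪ { a, e }
  |family| = 25
Round 4: 6 new —
  { a, d }  = { d } ∪ { a }
  { b, c }  = { a, d, e }ᶜ
  { b, d }  = { a, c, e }ᶜ
  { b, e }  = { a, c, d }ᶜ
  { c, e }  = { e } ∪ { c }
  { a, b, d }  = { a, b } ∪ { d }
  |family| = 31
Round 5. New:
  { b, c, e }  = { a, d }ᶜ
  |family| = 32
Round 6: already closed under ᶜ and ∪.

Hence σ(𝒞) has 32 members: { {}, { a }, { b }, { c }, { d }, { e }, { a, b }, { a, c }, { a, d }, { a, e }, { b, c }, { b, d }, { b, e }, { c, d }, { c, e }, { d, e }, { a, b, c }, { a, b, d }, { a, b, e }, { a, c, d }, { a, c, e }, { a, d, e }, { b, c, d }, { b, c, e }, { b, d, e }, { c, d, e }, { a, b, c, d }, { a, b, c, e }, { a, b, d, e }, { a, c, d, e }, { b, c, d, e }, S }.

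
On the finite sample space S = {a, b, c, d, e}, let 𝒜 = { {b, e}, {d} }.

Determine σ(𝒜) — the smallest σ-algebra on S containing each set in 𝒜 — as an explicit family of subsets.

Answer: σ(𝒜) = { {}, {d}, {a, c}, {b, e}, {a, c, d}, {b, d, e}, {a, b, c, e}, S }

Derivation:
Begin from { {}, {d}, {b, e}, S } (that is, 𝒜 plus ∅ and S).
Pass 1: 3 new —
  {a, c, d}  = complement {b, e}
  {b, d, e}  = {b, e} ∪ {d}
  {a, b, c, e}  = complement {d}
  [7 total]
Pass 2 (1 new):
  {a, c}  = complement {b, d, e}
  [8 total]
Pass 3: stable.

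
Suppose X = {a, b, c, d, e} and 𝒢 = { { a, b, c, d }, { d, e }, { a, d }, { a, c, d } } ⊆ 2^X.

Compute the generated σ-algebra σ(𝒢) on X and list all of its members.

Seed the family with 𝒢 together with ∅ and X: { {  }, { a, d }, { d, e }, { a, c, d }, { a, b, c, d }, X }.
Step 1 adds 6:
  { e }  = { a, b, c, d }ᶜ
  { b, e }  = { a, c, d }ᶜ
  { a, b, c }  = { d, e }ᶜ
  { a, d, e }  = { d, e } ∪ { a, d }
  { b, c, e }  = { a, d }ᶜ
  { a, c, d, e }  = { d, e } ∪ { a, c, d }
  |family| = 12
Step 2. New:
  { b }  = { a, c, d, e }ᶜ
  { b, c }  = { a, d, e }ᶜ
  { b, d, e }  = { b, e } ∪ { d, e }
  { a, b, c, e }  = { b, e } ∪ { a, b, c }
  { a, b, d, e }  = { a, d, e } ∪ { b, e }
  { b, c, d, e }  = { d, e } ∪ { b, c, e }
  |family| = 18
Step 3: 5 new —
  { a }  = { b, c, d, e }ᶜ
  { c }  = { a, b, d, e }ᶜ
  { d }  = { a, b, c, e }ᶜ
  { a, c }  = { b, d, e }ᶜ
  { a, b, d }  = { a, d } ∪ { b }
  |family| = 23
Step 4: 9 new —
  { a, b }  = { b } ∪ { a }
  { a, e }  = { e } ∪ { a }
  { b, d }  = { b } ∪ { d }
  { c, d }  = { c } ∪ { d }
  { c, e }  = { a, b, d }ᶜ
  { a, b, e }  = { b, e } ∪ { a }
  { a, c, e }  = { e } ∪ { a, c }
  { b, c, d }  = { b, c } ∪ { d }
  { c, d, e }  = { d, e } ∪ { c }
  |family| = 32
Step 5: already closed under ᶜ and ∪.

|σ(𝒢)| = 32.  σ(𝒢) = { {  }, { a }, { b }, { c }, { d }, { e }, { a, b }, { a, c }, { a, d }, { a, e }, { b, c }, { b, d }, { b, e }, { c, d }, { c, e }, { d, e }, { a, b, c }, { a, b, d }, { a, b, e }, { a, c, d }, { a, c, e }, { a, d, e }, { b, c, d }, { b, c, e }, { b, d, e }, { c, d, e }, { a, b, c, d }, { a, b, c, e }, { a, b, d, e }, { a, c, d, e }, { b, c, d, e }, X }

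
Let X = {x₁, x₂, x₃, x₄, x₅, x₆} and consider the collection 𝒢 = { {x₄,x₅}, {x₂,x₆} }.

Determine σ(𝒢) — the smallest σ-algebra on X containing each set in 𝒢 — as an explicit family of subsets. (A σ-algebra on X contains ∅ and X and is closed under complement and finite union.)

Begin from { ∅, {x₂,x₆}, {x₄,x₅}, X } (that is, 𝒢 plus ∅ and X).
Pass 1: 3 new —
  {x₁,x₂,x₃,x₆}  = X∖{x₄,x₅}
  {x₁,x₃,x₄,x₅}  = X∖{x₂,x₆}
  {x₂,x₄,x₅,x₆}  = {x₄,x₅} ∪ {x₂,x₆}
  [7 total]
Pass 2. New:
  {x₁,x₃}  = X∖{x₂,x₄,x₅,x₆}
  [8 total]
Pass 3: stable.

Hence σ(𝒢) has 8 members: { ∅, {x₁,x₃}, {x₂,x₆}, {x₄,x₅}, {x₁,x₂,x₃,x₆}, {x₁,x₃,x₄,x₅}, {x₂,x₄,x₅,x₆}, X }.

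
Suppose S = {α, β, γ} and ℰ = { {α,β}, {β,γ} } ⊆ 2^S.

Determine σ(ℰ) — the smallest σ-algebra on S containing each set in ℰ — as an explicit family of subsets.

Initial family (4 sets): { ∅, {α,β}, {β,γ}, S }.
Round 1. New:
  {α}  = {β,γ}ᶜ
  {γ}  = {α,β}ᶜ
  — 6 sets.
Round 2: 1 new —
  {α,γ}  = {γ} ∪ {α}
  — 7 sets.
Round 3. New:
  {β}  = {α,γ}ᶜ
  — 8 sets.
Round 4: stable.

|σ(ℰ)| = 8.  σ(ℰ) = { ∅, {α}, {β}, {γ}, {α,β}, {α,γ}, {β,γ}, S }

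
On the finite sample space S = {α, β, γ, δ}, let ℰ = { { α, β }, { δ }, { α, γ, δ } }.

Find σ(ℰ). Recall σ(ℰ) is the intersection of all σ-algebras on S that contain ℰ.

Take S₀ = ℰ ∪ {∅, S} = { ∅, { δ }, { α, β }, { α, γ, δ }, S }.
Pass 1 (4 new):
  { β }  = { α, γ, δ }ᶜ
  { γ, δ }  = { α, β }ᶜ
  { α, β, γ }  = { δ }ᶜ
  { α, β, δ }  = { α, β } ∪ { δ }
  — 9 sets.
Pass 2 (3 new):
  { γ }  = { α, β, δ }ᶜ
  { β, δ }  = { β } ∪ { δ }
  { β, γ, δ }  = { γ, δ } ∪ { β }
  — 12 sets.
Pass 3 (3 new):
  { α }  = { β, γ, δ }ᶜ
  { α, γ }  = { β, δ }ᶜ
  { β, γ }  = { γ } ∪ { β }
  — 15 sets.
Pass 4: 1 new —
  { α, δ }  = { β, γ }ᶜ
  — 16 sets.
Pass 5: closed — nothing new.

Therefore σ(ℰ) = { ∅, { α }, { β }, { γ }, { δ }, { α, β }, { α, γ }, { α, δ }, { β, γ }, { β, δ }, { γ, δ }, { α, β, γ }, { α, β, δ }, { α, γ, δ }, { β, γ, δ }, S } (|σ(ℰ)| = 16).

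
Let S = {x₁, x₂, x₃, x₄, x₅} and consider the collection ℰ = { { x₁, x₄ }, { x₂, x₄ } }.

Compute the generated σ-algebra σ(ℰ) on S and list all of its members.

|σ(ℰ)| = 16.  σ(ℰ) = { {}, { x₁ }, { x₂ }, { x₄ }, { x₁, x₂ }, { x₁, x₄ }, { x₂, x₄ }, { x₃, x₅ }, { x₁, x₂, x₄ }, { x₁, x₃, x₅ }, { x₂, x₃, x₅ }, { x₃, x₄, x₅ }, { x₁, x₂, x₃, x₅ }, { x₁, x₃, x₄, x₅ }, { x₂, x₃, x₄, x₅ }, S }

Check:
Seed the family with ℰ together with ∅ and S: { {}, { x₁, x₄ }, { x₂, x₄ }, S }.
Step 1. New:
  { x₁, x₂, x₄ }  = { x₂, x₄ } ∪ { x₁, x₄ }
  { x₁, x₃, x₅ }  = { x₂, x₄ }ᶜ
  { x₂, x₃, x₅ }  = { x₁, x₄ }ᶜ
  |family| = 7
Step 2 (4 new):
  { x₃, x₅ }  = { x₁, x₂, x₄ }ᶜ
  { x₁, x₂, x₃, x₅ }  = { x₂, x₃, x₅ } ∪ { x₁, x₃, x₅ }
  { x₁, x₃, x₄, x₅ }  = { x₁, x₄ } ∪ { x₁, x₃, x₅ }
  { x₂, x₃, x₄, x₅ }  = { x₂, x₃, x₅ } ∪ { x₂, x₄ }
  |family| = 11
Step 3. New:
  { x₁ }  = { x₂, x₃, x₄, x₅ }ᶜ
  { x₂ }  = { x₁, x₃, x₄, x₅ }ᶜ
  { x₄ }  = { x₁, x₂, x₃, x₅ }ᶜ
  |family| = 14
Step 4: +2 →
  { x₁, x₂ }  = { x₂ } ∪ { x₁ }
  { x₃, x₄, x₅ }  = { x₄ } ∪ { x₃, x₅ }
  |family| = 16
After Step 5 the family is unchanged; done.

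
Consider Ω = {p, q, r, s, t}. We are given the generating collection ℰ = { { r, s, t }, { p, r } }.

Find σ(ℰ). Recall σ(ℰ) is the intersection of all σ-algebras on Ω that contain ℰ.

σ(ℰ) = { {  }, { p }, { q }, { r }, { p, q }, { p, r }, { q, r }, { s, t }, { p, q, r }, { p, s, t }, { q, s, t }, { r, s, t }, { p, q, s, t }, { p, r, s, t }, { q, r, s, t }, Ω }

Derivation:
Initial family (4 sets): { {  }, { p, r }, { r, s, t }, Ω }.
Step 1. New:
  { p, q }  = Ω∖{ r, s, t }
  { q, s, t }  = Ω∖{ p, r }
  { p, r, s, t }  = { p, r } ∪ { r, s, t }
  |family| = 7
Step 2: 4 new —
  { q }  = Ω∖{ p, r, s, t }
  { p, q, r }  = { p, q } ∪ { p, r }
  { p, q, s, t }  = { p, q } ∪ { q, s, t }
  { q, r, s, t }  = { r, s, t } ∪ { q, s, t }
  |family| = 11
Step 3 adds 3:
  { p }  = Ω∖{ q, r, s, t }
  { r }  = Ω∖{ p, q, s, t }
  { s, t }  = Ω∖{ p, q, r }
  |family| = 14
Step 4 adds 2:
  { q, r }  = { r } ∪ { q }
  { p, s, t }  = { s, t } ∪ { p }
  |family| = 16
After Step 5 the family is unchanged; done.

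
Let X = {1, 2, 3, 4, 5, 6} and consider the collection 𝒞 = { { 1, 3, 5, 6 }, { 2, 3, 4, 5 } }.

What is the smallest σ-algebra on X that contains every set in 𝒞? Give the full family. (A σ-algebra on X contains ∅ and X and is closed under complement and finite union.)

|σ(𝒞)| = 8.  σ(𝒞) = { {}, { 1, 6 }, { 2, 4 }, { 3, 5 }, { 1, 2, 4, 6 }, { 1, 3, 5, 6 }, { 2, 3, 4, 5 }, X }

Trace:
Seed the family with 𝒞 together with ∅ and X: { {}, { 1, 3, 5, 6 }, { 2, 3, 4, 5 }, X }.
Round 1 adds 2:
  { 1, 6 }  = X∖{ 2, 3, 4, 5 }
  { 2, 4 }  = X∖{ 1, 3, 5, 6 }
  |family| = 6
Round 2 (1 new):
  { 1, 2, 4, 6 }  = { 1, 6 } ∪ { 2, 4 }
  |family| = 7
Round 3. New:
  { 3, 5 }  = X∖{ 1, 2, 4, 6 }
  |family| = 8
Round 4: no new sets; the family is a σ-algebra.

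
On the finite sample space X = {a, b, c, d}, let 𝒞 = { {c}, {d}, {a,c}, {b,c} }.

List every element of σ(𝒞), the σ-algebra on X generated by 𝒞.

Begin from { {}, {c}, {d}, {a,c}, {b,c}, X } (that is, 𝒞 plus ∅ and X).
Pass 1. New:
  {a,d}  = {b,c}ᶜ
  {b,d}  = {a,c}ᶜ
  {c,d}  = {c} ∪ {d}
  {a,b,c}  = {d}ᶜ
  {a,b,d}  = {c}ᶜ
  {a,c,d}  = {a,c} ∪ {d}
  {b,c,d}  = {b,c} ∪ {d}
  [13 total]
Pass 2 (3 new):
  {a}  = {b,c,d}ᶜ
  {b}  = {a,c,d}ᶜ
  {a,b}  = {c,d}ᶜ
  [16 total]
Pass 3 adds nothing — fixpoint reached.

σ(𝒞) = { {}, {a}, {b}, {c}, {d}, {a,b}, {a,c}, {a,d}, {b,c}, {b,d}, {c,d}, {a,b,c}, {a,b,d}, {a,c,d}, {b,c,d}, X }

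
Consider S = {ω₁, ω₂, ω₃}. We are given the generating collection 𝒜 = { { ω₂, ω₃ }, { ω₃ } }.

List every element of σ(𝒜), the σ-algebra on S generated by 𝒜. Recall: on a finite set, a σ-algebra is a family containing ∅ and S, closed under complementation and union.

|σ(𝒜)| = 8.  σ(𝒜) = { {  }, { ω₁ }, { ω₂ }, { ω₃ }, { ω₁, ω₂ }, { ω₁, ω₃ }, { ω₂, ω₃ }, S }

Working:
Seed the family with 𝒜 together with ∅ and S: { {  }, { ω₃ }, { ω₂, ω₃ }, S }.
Pass 1 adds 2:
  { ω₁ }  = complement { ω₂, ω₃ }
  { ω₁, ω₂ }  = complement { ω₃ }
  [6 total]
Pass 2. New:
  { ω₁, ω₃ }  = { ω₃ } ∪ { ω₁ }
  [7 total]
Pass 3 adds 1:
  { ω₂ }  = complement { ω₁, ω₃ }
  [8 total]
Pass 4 adds nothing — fixpoint reached.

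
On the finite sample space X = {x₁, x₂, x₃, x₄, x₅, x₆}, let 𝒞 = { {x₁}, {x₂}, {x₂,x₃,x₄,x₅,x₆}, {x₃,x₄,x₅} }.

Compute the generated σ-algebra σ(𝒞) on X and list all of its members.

Initial family (6 sets): { ∅, {x₁}, {x₂}, {x₃,x₄,x₅}, {x₂,x₃,x₄,x₅,x₆}, X }.
Round 1: +5 →
  {x₁,x₂}  = {x₂} ∪ {x₁}
  {x₁,x₂,x₆}  = {x₃,x₄,x₅}ᶜ
  {x₁,x₃,x₄,x₅}  = {x₃,x₄,x₅} ∪ {x₁}
  {x₂,x₃,x₄,x₅}  = {x₃,x₄,x₅} ∪ {x₂}
  {x₁,x₃,x₄,x₅,x₆}  = {x₂}ᶜ
  (now 11)
Round 2 (4 new):
  {x₁,x₆}  = {x₂,x₃,x₄,x₅}ᶜ
  {x₂,x₆}  = {x₁,x₃,x₄,x₅}ᶜ
  {x₃,x₄,x₅,x₆}  = {x₁,x₂}ᶜ
  {x₁,x₂,x₃,x₄,x₅}  = {x₃,x₄,x₅} ∪ {x₁,x₂}
  (now 15)
Round 3: +1 →
  {x₆}  = {x₁,x₂,x₃,x₄,x₅}ᶜ
  (now 16)
Round 4: already closed under ᶜ and ∪.

Therefore σ(𝒞) = { ∅, {x₁}, {x₂}, {x₆}, {x₁,x₂}, {x₁,x₆}, {x₂,x₆}, {x₁,x₂,x₆}, {x₃,x₄,x₅}, {x₁,x₃,x₄,x₅}, {x₂,x₃,x₄,x₅}, {x₃,x₄,x₅,x₆}, {x₁,x₂,x₃,x₄,x₅}, {x₁,x₃,x₄,x₅,x₆}, {x₂,x₃,x₄,x₅,x₆}, X } (|σ(𝒞)| = 16).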